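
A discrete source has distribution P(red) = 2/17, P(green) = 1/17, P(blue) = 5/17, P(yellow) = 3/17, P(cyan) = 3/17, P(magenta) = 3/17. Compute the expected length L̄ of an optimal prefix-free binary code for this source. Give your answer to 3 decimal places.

Repeatedly combine the two least-probable nodes; the expected code length is the sum of the merged weights.
merge 1/17 + 2/17 → 3/17
merge 3/17 + 3/17 → 6/17
merge 3/17 + 3/17 → 6/17
merge 5/17 + 6/17 → 11/17
merge 6/17 + 11/17 → 1
L = 3/17 + 6/17 + 6/17 + 11/17 + 1 = 43/17 ≈ 2.529 bits/symbol.

2.529 bits/symbol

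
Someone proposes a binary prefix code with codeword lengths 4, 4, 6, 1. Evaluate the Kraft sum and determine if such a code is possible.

With common denominator 2^6 = 64: Σ 2^(−ℓᵢ) = 4/64 + 4/64 + 1/64 + 32/64 = 41/64 = 0.640625.
Kraft's inequality requires Σ ≤ 1; here Σ = 0.640625 ≤ 1, so such a prefix code exists.

0.640625; yes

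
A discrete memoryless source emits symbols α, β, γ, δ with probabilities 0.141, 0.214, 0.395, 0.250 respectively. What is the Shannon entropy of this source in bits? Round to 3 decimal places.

1.904 bits

H = −Σ pᵢ log₂ pᵢ.
−0.141·log₂(0.141) = 0.3985
−0.214·log₂(0.214) = 0.4760
−0.395·log₂(0.395) = 0.5293
−0.250·log₂(0.250) = 0.5000
Sum ≈ 1.9038 → 1.904 bits.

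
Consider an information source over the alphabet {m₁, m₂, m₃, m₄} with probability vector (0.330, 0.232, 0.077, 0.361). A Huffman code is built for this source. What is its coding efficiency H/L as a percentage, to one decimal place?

94.1%

Entropy H = −Σ p log₂ p ≈ 1.8323 bits.
Huffman merges: 77/1000+29/125→309/1000; 309/1000+33/100→639/1000; 361/1000+639/1000→1. L = 487/250 ≈ 1.9480.
Efficiency = H/L = 1.8323/1.9480 = 94.1%.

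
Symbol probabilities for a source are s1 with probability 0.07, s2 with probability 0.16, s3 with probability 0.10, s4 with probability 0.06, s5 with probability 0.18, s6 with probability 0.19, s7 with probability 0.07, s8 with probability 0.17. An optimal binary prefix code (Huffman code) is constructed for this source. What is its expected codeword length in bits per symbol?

Repeatedly combine the two least-probable nodes; the expected code length is the sum of the merged weights.
merge 3/50 + 7/100 → 13/100
merge 7/100 + 1/10 → 17/100
merge 13/100 + 4/25 → 29/100
merge 17/100 + 17/100 → 17/50
merge 9/50 + 19/100 → 37/100
merge 29/100 + 17/50 → 63/100
merge 37/100 + 63/100 → 1
L = 13/100 + 17/100 + 29/100 + 17/50 + 37/100 + 63/100 + 1 = 293/100 = 2.93 bits/symbol.

2.93 bits/symbol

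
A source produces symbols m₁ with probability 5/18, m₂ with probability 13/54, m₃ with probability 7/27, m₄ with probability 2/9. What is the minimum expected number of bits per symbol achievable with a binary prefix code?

2 bits/symbol

Repeatedly combine the two least-probable nodes; the expected code length is the sum of the merged weights.
merge 2/9 + 13/54 → 25/54
merge 7/27 + 5/18 → 29/54
merge 25/54 + 29/54 → 1
L = 25/54 + 29/54 + 1 = 2 bits/symbol.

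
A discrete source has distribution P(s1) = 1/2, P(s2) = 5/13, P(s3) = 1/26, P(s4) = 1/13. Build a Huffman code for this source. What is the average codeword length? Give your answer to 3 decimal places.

1.615 bits/symbol

Repeatedly combine the two least-probable nodes; the expected code length is the sum of the merged weights.
merge 1/26 + 1/13 → 3/26
merge 3/26 + 5/13 → 1/2
merge 1/2 + 1/2 → 1
L = 3/26 + 1/2 + 1 = 21/13 ≈ 1.615 bits/symbol.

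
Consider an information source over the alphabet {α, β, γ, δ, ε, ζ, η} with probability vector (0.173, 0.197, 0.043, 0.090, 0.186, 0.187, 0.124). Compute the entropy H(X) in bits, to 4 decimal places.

2.6846 bits

H = −Σ pᵢ log₂ pᵢ.
−0.173·log₂(0.173) = 0.4379
−0.197·log₂(0.197) = 0.4617
−0.043·log₂(0.043) = 0.1952
−0.090·log₂(0.090) = 0.3127
−0.186·log₂(0.186) = 0.4514
−0.187·log₂(0.187) = 0.4523
−0.124·log₂(0.124) = 0.3734
Sum ≈ 2.6846 → 2.6846 bits.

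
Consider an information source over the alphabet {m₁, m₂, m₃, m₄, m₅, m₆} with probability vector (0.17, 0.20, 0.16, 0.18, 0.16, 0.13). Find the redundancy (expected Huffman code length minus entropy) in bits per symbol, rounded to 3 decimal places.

0.047 bits

Entropy H = −Σ p log₂ p ≈ 2.5730 bits.
Huffman merges: 13/100+4/25→29/100; 4/25+17/100→33/100; 9/50+1/5→19/50; 29/100+33/100→31/50; 19/50+31/50→1. L = 131/50 ≈ 2.6200.
L − H = 2.6200 − 2.5730 = 0.047 bits.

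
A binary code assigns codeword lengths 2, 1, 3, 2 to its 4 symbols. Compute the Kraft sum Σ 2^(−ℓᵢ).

1.125

With common denominator 2^3 = 8: Σ 2^(−ℓᵢ) = 2/8 + 4/8 + 1/8 + 2/8 = 9/8 = 1.125.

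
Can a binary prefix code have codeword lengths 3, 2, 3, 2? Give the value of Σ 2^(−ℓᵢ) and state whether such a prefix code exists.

0.75; yes

With common denominator 2^3 = 8: Σ 2^(−ℓᵢ) = 1/8 + 2/8 + 1/8 + 2/8 = 6/8 = 0.75.
Kraft's inequality requires Σ ≤ 1; here Σ = 0.75 ≤ 1, so such a prefix code exists.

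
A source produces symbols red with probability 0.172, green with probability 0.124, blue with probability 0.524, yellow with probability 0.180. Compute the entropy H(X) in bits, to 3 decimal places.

H = −Σ pᵢ log₂ pᵢ.
−0.172·log₂(0.172) = 0.4368
−0.124·log₂(0.124) = 0.3734
−0.524·log₂(0.524) = 0.4886
−0.180·log₂(0.180) = 0.4453
Sum ≈ 1.7441 → 1.744 bits.

1.744 bits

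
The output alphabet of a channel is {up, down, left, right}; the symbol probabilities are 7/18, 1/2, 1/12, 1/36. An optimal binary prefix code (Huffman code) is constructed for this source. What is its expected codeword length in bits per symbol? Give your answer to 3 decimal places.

Repeatedly combine the two least-probable nodes; the expected code length is the sum of the merged weights.
merge 1/36 + 1/12 → 1/9
merge 1/9 + 7/18 → 1/2
merge 1/2 + 1/2 → 1
L = 1/9 + 1/2 + 1 = 29/18 ≈ 1.611 bits/symbol.

1.611 bits/symbol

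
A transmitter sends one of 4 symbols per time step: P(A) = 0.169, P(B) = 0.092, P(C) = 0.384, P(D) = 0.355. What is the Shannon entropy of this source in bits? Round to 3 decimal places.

H = −Σ pᵢ log₂ pᵢ.
−0.169·log₂(0.169) = 0.4335
−0.092·log₂(0.092) = 0.3167
−0.384·log₂(0.384) = 0.5302
−0.355·log₂(0.355) = 0.5304
Sum ≈ 1.8108 → 1.811 bits.

1.811 bits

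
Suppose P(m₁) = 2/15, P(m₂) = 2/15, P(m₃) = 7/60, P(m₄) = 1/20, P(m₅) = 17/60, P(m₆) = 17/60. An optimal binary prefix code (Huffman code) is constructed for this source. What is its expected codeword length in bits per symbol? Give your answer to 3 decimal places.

2.433 bits/symbol

Repeatedly combine the two least-probable nodes; the expected code length is the sum of the merged weights.
merge 1/20 + 7/60 → 1/6
merge 2/15 + 2/15 → 4/15
merge 1/6 + 4/15 → 13/30
merge 17/60 + 17/60 → 17/30
merge 13/30 + 17/30 → 1
L = 1/6 + 4/15 + 13/30 + 17/30 + 1 = 73/30 ≈ 2.433 bits/symbol.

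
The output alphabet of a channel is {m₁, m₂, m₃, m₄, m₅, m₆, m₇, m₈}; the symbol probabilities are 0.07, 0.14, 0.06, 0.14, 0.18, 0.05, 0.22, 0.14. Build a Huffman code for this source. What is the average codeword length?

2.89 bits/symbol

Repeatedly combine the two least-probable nodes; the expected code length is the sum of the merged weights.
merge 1/20 + 3/50 → 11/100
merge 7/100 + 11/100 → 9/50
merge 7/50 + 7/50 → 7/25
merge 7/50 + 9/50 → 8/25
merge 9/50 + 11/50 → 2/5
merge 7/25 + 8/25 → 3/5
merge 2/5 + 3/5 → 1
L = 11/100 + 9/50 + 7/25 + 8/25 + 2/5 + 3/5 + 1 = 289/100 = 2.89 bits/symbol.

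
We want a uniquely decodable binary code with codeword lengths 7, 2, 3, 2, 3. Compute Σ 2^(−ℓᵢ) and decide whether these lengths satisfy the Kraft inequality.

0.7578125; yes

With common denominator 2^7 = 128: Σ 2^(−ℓᵢ) = 1/128 + 32/128 + 16/128 + 32/128 + 16/128 = 97/128 = 0.7578125.
Kraft's inequality requires Σ ≤ 1; here Σ = 0.7578125 ≤ 1, so such a prefix code exists.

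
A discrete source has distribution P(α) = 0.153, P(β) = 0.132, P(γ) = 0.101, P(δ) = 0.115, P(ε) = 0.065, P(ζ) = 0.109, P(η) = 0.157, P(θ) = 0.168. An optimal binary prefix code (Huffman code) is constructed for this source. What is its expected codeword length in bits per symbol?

2.998 bits/symbol

Repeatedly combine the two least-probable nodes; the expected code length is the sum of the merged weights.
merge 13/200 + 101/1000 → 83/500
merge 109/1000 + 23/200 → 28/125
merge 33/250 + 153/1000 → 57/200
merge 157/1000 + 83/500 → 323/1000
merge 21/125 + 28/125 → 49/125
merge 57/200 + 323/1000 → 76/125
merge 49/125 + 76/125 → 1
L = 83/500 + 28/125 + 57/200 + 323/1000 + 49/125 + 76/125 + 1 = 1499/500 = 2.998 bits/symbol.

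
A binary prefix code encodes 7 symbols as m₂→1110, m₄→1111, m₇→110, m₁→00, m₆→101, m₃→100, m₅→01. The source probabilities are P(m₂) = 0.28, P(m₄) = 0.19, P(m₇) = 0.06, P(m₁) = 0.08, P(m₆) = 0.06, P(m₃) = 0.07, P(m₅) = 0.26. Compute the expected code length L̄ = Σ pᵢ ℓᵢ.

L̄ = Σ pᵢ·ℓᵢ = 0.28·4 + 0.19·4 + 0.06·3 + 0.08·2 + 0.06·3 + 0.07·3 + 0.26·2 = 3.13 bits/symbol.

3.13 bits/symbol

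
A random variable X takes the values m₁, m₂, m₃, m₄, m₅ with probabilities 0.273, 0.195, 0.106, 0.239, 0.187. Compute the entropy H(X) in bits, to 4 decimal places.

2.2603 bits

H = −Σ pᵢ log₂ pᵢ.
−0.273·log₂(0.273) = 0.5113
−0.195·log₂(0.195) = 0.4599
−0.106·log₂(0.106) = 0.3432
−0.239·log₂(0.239) = 0.4935
−0.187·log₂(0.187) = 0.4523
Sum ≈ 2.2603 → 2.2603 bits.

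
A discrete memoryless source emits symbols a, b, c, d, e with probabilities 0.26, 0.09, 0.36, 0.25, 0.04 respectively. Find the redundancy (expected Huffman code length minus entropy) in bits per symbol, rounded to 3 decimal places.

Entropy H = −Σ p log₂ p ≈ 2.0343 bits.
Huffman merges: 1/25+9/100→13/100; 13/100+1/4→19/50; 13/50+9/25→31/50; 19/50+31/50→1. L = 213/100 ≈ 2.1300.
L − H = 2.1300 − 2.0343 = 0.096 bits.

0.096 bits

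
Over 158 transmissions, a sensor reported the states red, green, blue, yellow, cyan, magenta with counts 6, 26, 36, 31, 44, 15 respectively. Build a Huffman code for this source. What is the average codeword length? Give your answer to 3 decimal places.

2.430 bits/symbol

Probabilities are the counts divided by 158.
Repeatedly combine the two least-probable nodes; the expected code length is the sum of the merged weights.
merge 3/79 + 15/158 → 21/158
merge 21/158 + 13/79 → 47/158
merge 31/158 + 18/79 → 67/158
merge 22/79 + 47/158 → 91/158
merge 67/158 + 91/158 → 1
L = 21/158 + 47/158 + 67/158 + 91/158 + 1 = 192/79 ≈ 2.430 bits/symbol.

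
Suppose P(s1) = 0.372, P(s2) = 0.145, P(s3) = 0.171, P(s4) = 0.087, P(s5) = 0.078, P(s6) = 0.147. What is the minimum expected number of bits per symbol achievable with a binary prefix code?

2.421 bits/symbol

Repeatedly combine the two least-probable nodes; the expected code length is the sum of the merged weights.
merge 39/500 + 87/1000 → 33/200
merge 29/200 + 147/1000 → 73/250
merge 33/200 + 171/1000 → 42/125
merge 73/250 + 42/125 → 157/250
merge 93/250 + 157/250 → 1
L = 33/200 + 73/250 + 42/125 + 157/250 + 1 = 2421/1000 = 2.421 bits/symbol.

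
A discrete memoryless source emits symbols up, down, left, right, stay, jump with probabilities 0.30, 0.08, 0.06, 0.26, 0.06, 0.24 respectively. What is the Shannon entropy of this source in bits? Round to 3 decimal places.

H = −Σ pᵢ log₂ pᵢ.
−0.30·log₂(0.30) = 0.5211
−0.08·log₂(0.08) = 0.2915
−0.06·log₂(0.06) = 0.2435
−0.26·log₂(0.26) = 0.5053
−0.06·log₂(0.06) = 0.2435
−0.24·log₂(0.24) = 0.4941
Sum ≈ 2.2991 → 2.299 bits.

2.299 bits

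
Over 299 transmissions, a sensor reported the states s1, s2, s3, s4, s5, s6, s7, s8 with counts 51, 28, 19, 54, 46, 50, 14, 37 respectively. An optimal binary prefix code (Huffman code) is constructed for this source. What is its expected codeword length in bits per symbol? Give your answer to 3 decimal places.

Probabilities are the counts divided by 299.
Repeatedly combine the two least-probable nodes; the expected code length is the sum of the merged weights.
merge 14/299 + 19/299 → 33/299
merge 28/299 + 33/299 → 61/299
merge 37/299 + 2/13 → 83/299
merge 50/299 + 51/299 → 101/299
merge 54/299 + 61/299 → 5/13
merge 83/299 + 101/299 → 8/13
merge 5/13 + 8/13 → 1
L = 33/299 + 61/299 + 83/299 + 101/299 + 5/13 + 8/13 + 1 = 876/299 ≈ 2.930 bits/symbol.

2.930 bits/symbol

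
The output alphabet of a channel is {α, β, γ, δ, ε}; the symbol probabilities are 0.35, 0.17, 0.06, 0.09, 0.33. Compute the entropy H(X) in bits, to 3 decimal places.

2.049 bits

H = −Σ pᵢ log₂ pᵢ.
−0.35·log₂(0.35) = 0.5301
−0.17·log₂(0.17) = 0.4346
−0.06·log₂(0.06) = 0.2435
−0.09·log₂(0.09) = 0.3127
−0.33·log₂(0.33) = 0.5278
Sum ≈ 2.0487 → 2.049 bits.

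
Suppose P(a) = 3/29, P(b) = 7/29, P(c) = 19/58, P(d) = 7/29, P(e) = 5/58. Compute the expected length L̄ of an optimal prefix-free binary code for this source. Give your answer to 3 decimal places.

2.190 bits/symbol

Repeatedly combine the two least-probable nodes; the expected code length is the sum of the merged weights.
merge 5/58 + 3/29 → 11/58
merge 11/58 + 7/29 → 25/58
merge 7/29 + 19/58 → 33/58
merge 25/58 + 33/58 → 1
L = 11/58 + 25/58 + 33/58 + 1 = 127/58 ≈ 2.190 bits/symbol.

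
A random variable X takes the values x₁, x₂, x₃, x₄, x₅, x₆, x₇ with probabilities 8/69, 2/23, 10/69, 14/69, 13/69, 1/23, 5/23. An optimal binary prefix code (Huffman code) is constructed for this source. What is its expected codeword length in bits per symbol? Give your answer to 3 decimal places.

2.710 bits/symbol

Repeatedly combine the two least-probable nodes; the expected code length is the sum of the merged weights.
merge 1/23 + 2/23 → 3/23
merge 8/69 + 3/23 → 17/69
merge 10/69 + 13/69 → 1/3
merge 14/69 + 5/23 → 29/69
merge 17/69 + 1/3 → 40/69
merge 29/69 + 40/69 → 1
L = 3/23 + 17/69 + 1/3 + 29/69 + 40/69 + 1 = 187/69 ≈ 2.710 bits/symbol.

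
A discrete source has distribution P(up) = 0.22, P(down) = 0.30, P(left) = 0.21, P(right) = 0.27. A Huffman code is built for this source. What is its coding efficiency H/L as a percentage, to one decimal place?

Entropy H = −Σ p log₂ p ≈ 1.9845 bits.
Huffman merges: 21/100+11/50→43/100; 27/100+3/10→57/100; 43/100+57/100→1. L = 2 ≈ 2.0000.
Efficiency = H/L = 1.9845/2.0000 = 99.2%.

99.2%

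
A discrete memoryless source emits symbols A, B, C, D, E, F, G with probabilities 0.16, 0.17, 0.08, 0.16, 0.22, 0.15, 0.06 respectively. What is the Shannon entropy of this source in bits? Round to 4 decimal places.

H = −Σ pᵢ log₂ pᵢ.
−0.16·log₂(0.16) = 0.4230
−0.17·log₂(0.17) = 0.4346
−0.08·log₂(0.08) = 0.2915
−0.16·log₂(0.16) = 0.4230
−0.22·log₂(0.22) = 0.4806
−0.15·log₂(0.15) = 0.4105
−0.06·log₂(0.06) = 0.2435
Sum ≈ 2.7068 → 2.7068 bits.

2.7068 bits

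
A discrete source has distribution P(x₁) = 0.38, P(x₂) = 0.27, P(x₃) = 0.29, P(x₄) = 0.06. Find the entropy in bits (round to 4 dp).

1.8019 bits

H = −Σ pᵢ log₂ pᵢ.
−0.38·log₂(0.38) = 0.5305
−0.27·log₂(0.27) = 0.5100
−0.29·log₂(0.29) = 0.5179
−0.06·log₂(0.06) = 0.2435
Sum ≈ 1.8019 → 1.8019 bits.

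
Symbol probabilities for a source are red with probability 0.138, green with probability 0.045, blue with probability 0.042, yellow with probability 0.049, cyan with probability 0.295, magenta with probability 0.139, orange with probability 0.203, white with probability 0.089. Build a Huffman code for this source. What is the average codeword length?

Repeatedly combine the two least-probable nodes; the expected code length is the sum of the merged weights.
merge 21/500 + 9/200 → 87/1000
merge 49/1000 + 87/1000 → 17/125
merge 89/1000 + 17/125 → 9/40
merge 69/500 + 139/1000 → 277/1000
merge 203/1000 + 9/40 → 107/250
merge 277/1000 + 59/200 → 143/250
merge 107/250 + 143/250 → 1
L = 87/1000 + 17/125 + 9/40 + 277/1000 + 107/250 + 143/250 + 1 = 109/40 = 2.725 bits/symbol.

2.725 bits/symbol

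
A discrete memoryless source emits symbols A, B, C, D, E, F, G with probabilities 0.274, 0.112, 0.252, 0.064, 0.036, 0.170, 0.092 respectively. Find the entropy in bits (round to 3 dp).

2.544 bits

H = −Σ pᵢ log₂ pᵢ.
−0.274·log₂(0.274) = 0.5118
−0.112·log₂(0.112) = 0.3537
−0.252·log₂(0.252) = 0.5011
−0.064·log₂(0.064) = 0.2538
−0.036·log₂(0.036) = 0.1727
−0.170·log₂(0.170) = 0.4346
−0.092·log₂(0.092) = 0.3167
Sum ≈ 2.5443 → 2.544 bits.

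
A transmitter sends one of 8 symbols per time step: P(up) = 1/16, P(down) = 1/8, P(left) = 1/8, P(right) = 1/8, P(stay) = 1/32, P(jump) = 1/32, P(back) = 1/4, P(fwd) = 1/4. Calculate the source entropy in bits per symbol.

Each probability is a power of 1/2, so log₂(1/p) is an integer.
H = Σ p·log₂(1/p) = 1/16·4 + 1/8·3 + 1/8·3 + 1/8·3 + 1/32·5 + 1/32·5 + 1/4·2 + 1/4·2 = 2.6875 bits.

2.6875 bits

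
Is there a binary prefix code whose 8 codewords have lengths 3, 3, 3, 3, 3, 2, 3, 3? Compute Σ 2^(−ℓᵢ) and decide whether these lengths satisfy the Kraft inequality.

1.125; no

With common denominator 2^3 = 8: Σ 2^(−ℓᵢ) = 1/8 + 1/8 + 1/8 + 1/8 + 1/8 + 2/8 + 1/8 + 1/8 = 9/8 = 1.125.
Kraft's inequality requires Σ ≤ 1; here Σ = 1.125 > 1, so no such prefix code exists.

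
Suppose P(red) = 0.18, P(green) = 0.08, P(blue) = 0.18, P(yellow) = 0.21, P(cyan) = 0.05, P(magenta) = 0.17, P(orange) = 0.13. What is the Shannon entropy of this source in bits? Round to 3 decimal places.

2.688 bits

H = −Σ pᵢ log₂ pᵢ.
−0.18·log₂(0.18) = 0.4453
−0.08·log₂(0.08) = 0.2915
−0.18·log₂(0.18) = 0.4453
−0.21·log₂(0.21) = 0.4728
−0.05·log₂(0.05) = 0.2161
−0.17·log₂(0.17) = 0.4346
−0.13·log₂(0.13) = 0.3826
Sum ≈ 2.6883 → 2.688 bits.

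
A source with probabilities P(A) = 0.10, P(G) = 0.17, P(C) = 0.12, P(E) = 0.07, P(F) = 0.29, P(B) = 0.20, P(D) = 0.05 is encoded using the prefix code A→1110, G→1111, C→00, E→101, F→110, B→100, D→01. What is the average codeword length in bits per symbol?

3.1 bits/symbol

L̄ = Σ pᵢ·ℓᵢ = 0.10·4 + 0.17·4 + 0.12·2 + 0.07·3 + 0.29·3 + 0.20·3 + 0.05·2 = 3.1 bits/symbol.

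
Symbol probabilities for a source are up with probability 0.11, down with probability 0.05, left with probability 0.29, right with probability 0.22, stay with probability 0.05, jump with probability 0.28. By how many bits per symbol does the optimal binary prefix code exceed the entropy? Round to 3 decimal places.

Entropy H = −Σ p log₂ p ≈ 2.2952 bits.
Huffman merges: 1/20+1/20→1/10; 1/10+11/100→21/100; 21/100+11/50→43/100; 7/25+29/100→57/100; 43/100+57/100→1. L = 231/100 ≈ 2.3100.
L − H = 2.3100 − 2.2952 = 0.015 bits.

0.015 bits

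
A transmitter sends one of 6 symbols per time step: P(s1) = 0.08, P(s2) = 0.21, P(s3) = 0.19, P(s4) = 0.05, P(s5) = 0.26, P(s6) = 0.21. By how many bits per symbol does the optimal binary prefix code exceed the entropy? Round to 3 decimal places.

0.036 bits

Entropy H = −Σ p log₂ p ≈ 2.4138 bits.
Huffman merges: 1/20+2/25→13/100; 13/100+19/100→8/25; 21/100+21/100→21/50; 13/50+8/25→29/50; 21/50+29/50→1. L = 49/20 ≈ 2.4500.
L − H = 2.4500 − 2.4138 = 0.036 bits.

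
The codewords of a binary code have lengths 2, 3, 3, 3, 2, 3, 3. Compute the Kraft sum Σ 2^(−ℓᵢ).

1.125

With common denominator 2^3 = 8: Σ 2^(−ℓᵢ) = 2/8 + 1/8 + 1/8 + 1/8 + 2/8 + 1/8 + 1/8 = 9/8 = 1.125.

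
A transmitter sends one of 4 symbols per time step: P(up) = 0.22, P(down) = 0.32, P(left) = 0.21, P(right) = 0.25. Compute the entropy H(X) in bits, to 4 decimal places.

1.9794 bits

H = −Σ pᵢ log₂ pᵢ.
−0.22·log₂(0.22) = 0.4806
−0.32·log₂(0.32) = 0.5260
−0.21·log₂(0.21) = 0.4728
−0.25·log₂(0.25) = 0.5000
Sum ≈ 1.9794 → 1.9794 bits.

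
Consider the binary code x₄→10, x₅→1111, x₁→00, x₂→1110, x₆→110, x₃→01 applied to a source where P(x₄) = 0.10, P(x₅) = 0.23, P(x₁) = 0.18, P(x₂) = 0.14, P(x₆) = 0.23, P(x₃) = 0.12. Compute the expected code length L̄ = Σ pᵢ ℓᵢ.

2.97 bits/symbol

L̄ = Σ pᵢ·ℓᵢ = 0.10·2 + 0.23·4 + 0.18·2 + 0.14·4 + 0.23·3 + 0.12·2 = 2.97 bits/symbol.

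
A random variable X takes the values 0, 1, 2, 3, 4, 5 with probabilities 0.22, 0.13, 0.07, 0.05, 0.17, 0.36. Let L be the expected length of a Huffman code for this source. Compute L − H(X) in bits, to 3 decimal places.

0.057 bits

Entropy H = −Σ p log₂ p ≈ 2.3131 bits.
Huffman merges: 1/20+7/100→3/25; 3/25+13/100→1/4; 17/100+11/50→39/100; 1/4+9/25→61/100; 39/100+61/100→1. L = 237/100 ≈ 2.3700.
L − H = 2.3700 − 2.3131 = 0.057 bits.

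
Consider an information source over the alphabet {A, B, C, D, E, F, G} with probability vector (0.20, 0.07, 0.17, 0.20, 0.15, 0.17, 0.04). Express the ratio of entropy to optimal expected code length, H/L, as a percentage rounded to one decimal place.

Entropy H = −Σ p log₂ p ≈ 2.6628 bits.
Huffman merges: 1/25+7/100→11/100; 11/100+3/20→13/50; 17/100+17/100→17/50; 1/5+1/5→2/5; 13/50+17/50→3/5; 2/5+3/5→1. L = 271/100 ≈ 2.7100.
Efficiency = H/L = 2.6628/2.7100 = 98.3%.

98.3%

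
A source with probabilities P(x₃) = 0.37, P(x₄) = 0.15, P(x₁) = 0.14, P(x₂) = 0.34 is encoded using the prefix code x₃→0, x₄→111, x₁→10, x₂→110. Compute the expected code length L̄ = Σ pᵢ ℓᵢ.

L̄ = Σ pᵢ·ℓᵢ = 0.37·1 + 0.15·3 + 0.14·2 + 0.34·3 = 2.12 bits/symbol.

2.12 bits/symbol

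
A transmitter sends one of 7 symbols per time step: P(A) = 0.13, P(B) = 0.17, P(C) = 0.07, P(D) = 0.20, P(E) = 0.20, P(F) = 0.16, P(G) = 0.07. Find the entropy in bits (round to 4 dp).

2.7061 bits

H = −Σ pᵢ log₂ pᵢ.
−0.13·log₂(0.13) = 0.3826
−0.17·log₂(0.17) = 0.4346
−0.07·log₂(0.07) = 0.2686
−0.20·log₂(0.20) = 0.4644
−0.20·log₂(0.20) = 0.4644
−0.16·log₂(0.16) = 0.4230
−0.07·log₂(0.07) = 0.2686
Sum ≈ 2.7061 → 2.7061 bits.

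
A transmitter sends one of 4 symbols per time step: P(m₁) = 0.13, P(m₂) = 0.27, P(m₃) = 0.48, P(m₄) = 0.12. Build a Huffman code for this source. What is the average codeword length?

1.77 bits/symbol

Repeatedly combine the two least-probable nodes; the expected code length is the sum of the merged weights.
merge 3/25 + 13/100 → 1/4
merge 1/4 + 27/100 → 13/25
merge 12/25 + 13/25 → 1
L = 1/4 + 13/25 + 1 = 177/100 = 1.77 bits/symbol.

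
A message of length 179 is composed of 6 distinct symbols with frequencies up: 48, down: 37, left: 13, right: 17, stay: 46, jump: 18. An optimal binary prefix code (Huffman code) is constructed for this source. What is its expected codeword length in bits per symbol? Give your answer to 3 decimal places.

2.436 bits/symbol

Probabilities are the counts divided by 179.
Repeatedly combine the two least-probable nodes; the expected code length is the sum of the merged weights.
merge 13/179 + 17/179 → 30/179
merge 18/179 + 30/179 → 48/179
merge 37/179 + 46/179 → 83/179
merge 48/179 + 48/179 → 96/179
merge 83/179 + 96/179 → 1
L = 30/179 + 48/179 + 83/179 + 96/179 + 1 = 436/179 ≈ 2.436 bits/symbol.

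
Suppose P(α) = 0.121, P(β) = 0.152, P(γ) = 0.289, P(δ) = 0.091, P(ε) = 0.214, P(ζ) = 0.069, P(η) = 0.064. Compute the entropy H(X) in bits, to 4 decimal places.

H = −Σ pᵢ log₂ pᵢ.
−0.121·log₂(0.121) = 0.3687
−0.152·log₂(0.152) = 0.4131
−0.289·log₂(0.289) = 0.5176
−0.091·log₂(0.091) = 0.3147
−0.214·log₂(0.214) = 0.4760
−0.069·log₂(0.069) = 0.2662
−0.064·log₂(0.064) = 0.2538
Sum ≈ 2.6100 → 2.6100 bits.

2.6100 bits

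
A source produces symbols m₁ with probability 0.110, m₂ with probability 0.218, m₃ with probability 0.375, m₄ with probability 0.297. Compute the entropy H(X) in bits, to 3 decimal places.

H = −Σ pᵢ log₂ pᵢ.
−0.110·log₂(0.110) = 0.3503
−0.218·log₂(0.218) = 0.4791
−0.375·log₂(0.375) = 0.5306
−0.297·log₂(0.297) = 0.5202
Sum ≈ 1.8802 → 1.880 bits.

1.880 bits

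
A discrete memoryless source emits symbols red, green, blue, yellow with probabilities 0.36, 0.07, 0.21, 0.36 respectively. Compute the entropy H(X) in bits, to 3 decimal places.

1.803 bits

H = −Σ pᵢ log₂ pᵢ.
−0.36·log₂(0.36) = 0.5306
−0.07·log₂(0.07) = 0.2686
−0.21·log₂(0.21) = 0.4728
−0.36·log₂(0.36) = 0.5306
Sum ≈ 1.8026 → 1.803 bits.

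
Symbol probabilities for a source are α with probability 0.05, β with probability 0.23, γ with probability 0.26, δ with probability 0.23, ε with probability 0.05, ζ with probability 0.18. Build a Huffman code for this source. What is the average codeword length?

Repeatedly combine the two least-probable nodes; the expected code length is the sum of the merged weights.
merge 1/20 + 1/20 → 1/10
merge 1/10 + 9/50 → 7/25
merge 23/100 + 23/100 → 23/50
merge 13/50 + 7/25 → 27/50
merge 23/50 + 27/50 → 1
L = 1/10 + 7/25 + 23/50 + 27/50 + 1 = 119/50 = 2.38 bits/symbol.

2.38 bits/symbol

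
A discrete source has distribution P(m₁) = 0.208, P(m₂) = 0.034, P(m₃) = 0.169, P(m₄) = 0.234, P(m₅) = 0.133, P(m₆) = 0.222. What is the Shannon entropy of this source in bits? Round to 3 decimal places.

2.430 bits

H = −Σ pᵢ log₂ pᵢ.
−0.208·log₂(0.208) = 0.4712
−0.034·log₂(0.034) = 0.1659
−0.169·log₂(0.169) = 0.4335
−0.234·log₂(0.234) = 0.4903
−0.133·log₂(0.133) = 0.3871
−0.222·log₂(0.222) = 0.4820
Sum ≈ 2.4300 → 2.430 bits.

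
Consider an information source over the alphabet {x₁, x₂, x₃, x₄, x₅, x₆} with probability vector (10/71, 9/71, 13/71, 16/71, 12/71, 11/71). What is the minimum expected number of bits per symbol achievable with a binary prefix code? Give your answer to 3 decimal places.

2.592 bits/symbol

Repeatedly combine the two least-probable nodes; the expected code length is the sum of the merged weights.
merge 9/71 + 10/71 → 19/71
merge 11/71 + 12/71 → 23/71
merge 13/71 + 16/71 → 29/71
merge 19/71 + 23/71 → 42/71
merge 29/71 + 42/71 → 1
L = 19/71 + 23/71 + 29/71 + 42/71 + 1 = 184/71 ≈ 2.592 bits/symbol.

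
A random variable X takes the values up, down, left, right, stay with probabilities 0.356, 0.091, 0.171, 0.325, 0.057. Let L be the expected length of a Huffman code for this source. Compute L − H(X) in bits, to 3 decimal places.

Entropy H = −Σ p log₂ p ≈ 2.0434 bits.
Huffman merges: 57/1000+91/1000→37/250; 37/250+171/1000→319/1000; 319/1000+13/40→161/250; 89/250+161/250→1. L = 2111/1000 ≈ 2.1110.
L − H = 2.1110 − 2.0434 = 0.068 bits.

0.068 bits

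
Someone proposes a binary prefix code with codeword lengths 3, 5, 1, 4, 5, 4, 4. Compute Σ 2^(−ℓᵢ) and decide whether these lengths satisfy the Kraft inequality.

With common denominator 2^5 = 32: Σ 2^(−ℓᵢ) = 4/32 + 1/32 + 16/32 + 2/32 + 1/32 + 2/32 + 2/32 = 28/32 = 0.875.
Kraft's inequality requires Σ ≤ 1; here Σ = 0.875 ≤ 1, so such a prefix code exists.

0.875; yes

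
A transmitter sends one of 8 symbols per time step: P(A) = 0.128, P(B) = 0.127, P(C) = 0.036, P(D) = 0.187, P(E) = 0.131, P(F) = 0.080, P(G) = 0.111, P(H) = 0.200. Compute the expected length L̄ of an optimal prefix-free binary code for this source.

2.916 bits/symbol

Repeatedly combine the two least-probable nodes; the expected code length is the sum of the merged weights.
merge 9/250 + 2/25 → 29/250
merge 111/1000 + 29/250 → 227/1000
merge 127/1000 + 16/125 → 51/200
merge 131/1000 + 187/1000 → 159/500
merge 1/5 + 227/1000 → 427/1000
merge 51/200 + 159/500 → 573/1000
merge 427/1000 + 573/1000 → 1
L = 29/250 + 227/1000 + 51/200 + 159/500 + 427/1000 + 573/1000 + 1 = 729/250 = 2.916 bits/symbol.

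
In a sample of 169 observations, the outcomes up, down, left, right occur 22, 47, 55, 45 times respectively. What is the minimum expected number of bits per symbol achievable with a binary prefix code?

Probabilities are the counts divided by 169.
Repeatedly combine the two least-probable nodes; the expected code length is the sum of the merged weights.
merge 22/169 + 45/169 → 67/169
merge 47/169 + 55/169 → 102/169
merge 67/169 + 102/169 → 1
L = 67/169 + 102/169 + 1 = 2 bits/symbol.

2 bits/symbol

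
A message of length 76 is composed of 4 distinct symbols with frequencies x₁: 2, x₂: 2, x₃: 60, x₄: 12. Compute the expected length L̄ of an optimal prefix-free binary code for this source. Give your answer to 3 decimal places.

Probabilities are the counts divided by 76.
Repeatedly combine the two least-probable nodes; the expected code length is the sum of the merged weights.
merge 1/38 + 1/38 → 1/19
merge 1/19 + 3/19 → 4/19
merge 4/19 + 15/19 → 1
L = 1/19 + 4/19 + 1 = 24/19 ≈ 1.263 bits/symbol.

1.263 bits/symbol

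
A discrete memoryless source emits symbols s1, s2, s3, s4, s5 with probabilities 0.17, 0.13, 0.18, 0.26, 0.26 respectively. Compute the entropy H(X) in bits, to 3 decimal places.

H = −Σ pᵢ log₂ pᵢ.
−0.17·log₂(0.17) = 0.4346
−0.13·log₂(0.13) = 0.3826
−0.18·log₂(0.18) = 0.4453
−0.26·log₂(0.26) = 0.5053
−0.26·log₂(0.26) = 0.5053
Sum ≈ 2.2731 → 2.273 bits.

2.273 bits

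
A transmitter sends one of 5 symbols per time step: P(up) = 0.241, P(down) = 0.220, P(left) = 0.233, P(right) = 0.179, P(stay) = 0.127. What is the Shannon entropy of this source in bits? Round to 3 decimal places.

H = −Σ pᵢ log₂ pᵢ.
−0.241·log₂(0.241) = 0.4947
−0.220·log₂(0.220) = 0.4806
−0.233·log₂(0.233) = 0.4897
−0.179·log₂(0.179) = 0.4443
−0.127·log₂(0.127) = 0.3781
Sum ≈ 2.2874 → 2.287 bits.

2.287 bits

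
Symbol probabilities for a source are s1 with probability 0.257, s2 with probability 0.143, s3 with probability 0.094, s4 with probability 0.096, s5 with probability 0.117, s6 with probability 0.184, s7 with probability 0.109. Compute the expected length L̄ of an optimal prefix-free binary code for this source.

Repeatedly combine the two least-probable nodes; the expected code length is the sum of the merged weights.
merge 47/500 + 12/125 → 19/100
merge 109/1000 + 117/1000 → 113/500
merge 143/1000 + 23/125 → 327/1000
merge 19/100 + 113/500 → 52/125
merge 257/1000 + 327/1000 → 73/125
merge 52/125 + 73/125 → 1
L = 19/100 + 113/500 + 327/1000 + 52/125 + 73/125 + 1 = 2743/1000 = 2.743 bits/symbol.

2.743 bits/symbol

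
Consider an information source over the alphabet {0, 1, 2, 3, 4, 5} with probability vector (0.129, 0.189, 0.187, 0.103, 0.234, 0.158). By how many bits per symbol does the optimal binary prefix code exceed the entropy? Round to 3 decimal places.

Entropy H = −Σ p log₂ p ≈ 2.5364 bits.
Huffman merges: 103/1000+129/1000→29/125; 79/500+187/1000→69/200; 189/1000+29/125→421/1000; 117/500+69/200→579/1000; 421/1000+579/1000→1. L = 2577/1000 ≈ 2.5770.
L − H = 2.5770 − 2.5364 = 0.041 bits.

0.041 bits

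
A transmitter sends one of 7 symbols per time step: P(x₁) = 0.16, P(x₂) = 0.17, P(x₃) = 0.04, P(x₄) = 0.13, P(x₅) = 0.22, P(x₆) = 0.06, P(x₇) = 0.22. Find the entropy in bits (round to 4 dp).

H = −Σ pᵢ log₂ pᵢ.
−0.16·log₂(0.16) = 0.4230
−0.17·log₂(0.17) = 0.4346
−0.04·log₂(0.04) = 0.1858
−0.13·log₂(0.13) = 0.3826
−0.22·log₂(0.22) = 0.4806
−0.06·log₂(0.06) = 0.2435
−0.22·log₂(0.22) = 0.4806
Sum ≈ 2.6307 → 2.6307 bits.

2.6307 bits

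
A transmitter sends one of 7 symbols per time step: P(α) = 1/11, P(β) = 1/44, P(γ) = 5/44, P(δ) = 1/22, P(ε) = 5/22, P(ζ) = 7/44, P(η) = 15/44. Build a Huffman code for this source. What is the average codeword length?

Repeatedly combine the two least-probable nodes; the expected code length is the sum of the merged weights.
merge 1/44 + 1/22 → 3/44
merge 3/44 + 1/11 → 7/44
merge 5/44 + 7/44 → 3/11
merge 7/44 + 5/22 → 17/44
merge 3/11 + 15/44 → 27/44
merge 17/44 + 27/44 → 1
L = 3/44 + 7/44 + 3/11 + 17/44 + 27/44 + 1 = 5/2 = 2.5 bits/symbol.

2.5 bits/symbol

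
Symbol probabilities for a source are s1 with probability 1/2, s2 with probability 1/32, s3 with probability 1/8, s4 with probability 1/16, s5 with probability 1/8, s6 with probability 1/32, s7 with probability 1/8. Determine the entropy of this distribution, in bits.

Each probability is a power of 1/2, so log₂(1/p) is an integer.
H = Σ p·log₂(1/p) = 1/2·1 + 1/32·5 + 1/8·3 + 1/16·4 + 1/8·3 + 1/32·5 + 1/8·3 = 2.1875 bits.

2.1875 bits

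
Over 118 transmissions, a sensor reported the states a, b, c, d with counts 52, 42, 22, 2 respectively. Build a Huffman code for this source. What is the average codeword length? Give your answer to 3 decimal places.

1.763 bits/symbol

Probabilities are the counts divided by 118.
Repeatedly combine the two least-probable nodes; the expected code length is the sum of the merged weights.
merge 1/59 + 11/59 → 12/59
merge 12/59 + 21/59 → 33/59
merge 26/59 + 33/59 → 1
L = 12/59 + 33/59 + 1 = 104/59 ≈ 1.763 bits/symbol.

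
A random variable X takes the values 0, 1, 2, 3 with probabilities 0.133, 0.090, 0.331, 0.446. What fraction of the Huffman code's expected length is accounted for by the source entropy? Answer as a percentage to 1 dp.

Entropy H = −Σ p log₂ p ≈ 1.7473 bits.
Huffman merges: 9/100+133/1000→223/1000; 223/1000+331/1000→277/500; 223/500+277/500→1. L = 1777/1000 ≈ 1.7770.
Efficiency = H/L = 1.7473/1.7770 = 98.3%.

98.3%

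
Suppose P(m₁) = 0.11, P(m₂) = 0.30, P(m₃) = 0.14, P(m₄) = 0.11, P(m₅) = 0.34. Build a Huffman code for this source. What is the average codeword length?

2.22 bits/symbol

Repeatedly combine the two least-probable nodes; the expected code length is the sum of the merged weights.
merge 11/100 + 11/100 → 11/50
merge 7/50 + 11/50 → 9/25
merge 3/10 + 17/50 → 16/25
merge 9/25 + 16/25 → 1
L = 11/50 + 9/25 + 16/25 + 1 = 111/50 = 2.22 bits/symbol.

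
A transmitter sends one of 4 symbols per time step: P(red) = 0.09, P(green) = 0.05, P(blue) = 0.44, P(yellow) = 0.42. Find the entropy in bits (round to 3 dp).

H = −Σ pᵢ log₂ pᵢ.
−0.09·log₂(0.09) = 0.3127
−0.05·log₂(0.05) = 0.2161
−0.44·log₂(0.44) = 0.5211
−0.42·log₂(0.42) = 0.5256
Sum ≈ 1.5755 → 1.576 bits.

1.576 bits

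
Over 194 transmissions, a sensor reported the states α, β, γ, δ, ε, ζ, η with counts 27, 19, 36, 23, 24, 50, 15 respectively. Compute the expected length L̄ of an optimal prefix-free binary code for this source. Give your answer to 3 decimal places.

2.732 bits/symbol

Probabilities are the counts divided by 194.
Repeatedly combine the two least-probable nodes; the expected code length is the sum of the merged weights.
merge 15/194 + 19/194 → 17/97
merge 23/194 + 12/97 → 47/194
merge 27/194 + 17/97 → 61/194
merge 18/97 + 47/194 → 83/194
merge 25/97 + 61/194 → 111/194
merge 83/194 + 111/194 → 1
L = 17/97 + 47/194 + 61/194 + 83/194 + 111/194 + 1 = 265/97 ≈ 2.732 bits/symbol.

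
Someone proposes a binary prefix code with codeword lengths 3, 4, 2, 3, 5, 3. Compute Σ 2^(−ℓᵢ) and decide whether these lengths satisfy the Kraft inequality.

With common denominator 2^5 = 32: Σ 2^(−ℓᵢ) = 4/32 + 2/32 + 8/32 + 4/32 + 1/32 + 4/32 = 23/32 = 0.71875.
Kraft's inequality requires Σ ≤ 1; here Σ = 0.71875 ≤ 1, so such a prefix code exists.

0.71875; yes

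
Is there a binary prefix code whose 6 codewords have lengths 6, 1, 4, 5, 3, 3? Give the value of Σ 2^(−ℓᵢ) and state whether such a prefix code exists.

With common denominator 2^6 = 64: Σ 2^(−ℓᵢ) = 1/64 + 32/64 + 4/64 + 2/64 + 8/64 + 8/64 = 55/64 = 0.859375.
Kraft's inequality requires Σ ≤ 1; here Σ = 0.859375 ≤ 1, so such a prefix code exists.

0.859375; yes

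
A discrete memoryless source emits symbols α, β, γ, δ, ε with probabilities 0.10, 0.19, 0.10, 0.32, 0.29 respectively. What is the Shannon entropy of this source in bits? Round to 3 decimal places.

H = −Σ pᵢ log₂ pᵢ.
−0.10·log₂(0.10) = 0.3322
−0.19·log₂(0.19) = 0.4552
−0.10·log₂(0.10) = 0.3322
−0.32·log₂(0.32) = 0.5260
−0.29·log₂(0.29) = 0.5179
Sum ≈ 2.1635 → 2.164 bits.

2.164 bits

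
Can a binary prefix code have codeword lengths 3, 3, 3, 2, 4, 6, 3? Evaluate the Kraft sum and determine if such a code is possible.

0.828125; yes

With common denominator 2^6 = 64: Σ 2^(−ℓᵢ) = 8/64 + 8/64 + 8/64 + 16/64 + 4/64 + 1/64 + 8/64 = 53/64 = 0.828125.
Kraft's inequality requires Σ ≤ 1; here Σ = 0.828125 ≤ 1, so such a prefix code exists.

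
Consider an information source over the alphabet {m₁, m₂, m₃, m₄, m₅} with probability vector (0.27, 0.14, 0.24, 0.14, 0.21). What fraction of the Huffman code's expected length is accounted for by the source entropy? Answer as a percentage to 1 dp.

99.6%

Entropy H = −Σ p log₂ p ≈ 2.2712 bits.
Huffman merges: 7/50+7/50→7/25; 21/100+6/25→9/20; 27/100+7/25→11/20; 9/20+11/20→1. L = 57/25 ≈ 2.2800.
Efficiency = H/L = 2.2712/2.2800 = 99.6%.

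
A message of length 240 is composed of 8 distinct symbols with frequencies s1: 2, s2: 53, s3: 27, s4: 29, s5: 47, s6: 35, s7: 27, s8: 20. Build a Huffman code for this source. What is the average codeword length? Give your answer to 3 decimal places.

2.871 bits/symbol

Probabilities are the counts divided by 240.
Repeatedly combine the two least-probable nodes; the expected code length is the sum of the merged weights.
merge 1/120 + 1/12 → 11/120
merge 11/120 + 9/80 → 49/240
merge 9/80 + 29/240 → 7/30
merge 7/48 + 47/240 → 41/120
merge 49/240 + 53/240 → 17/40
merge 7/30 + 41/120 → 23/40
merge 17/40 + 23/40 → 1
L = 11/120 + 49/240 + 7/30 + 41/120 + 17/40 + 23/40 + 1 = 689/240 ≈ 2.871 bits/symbol.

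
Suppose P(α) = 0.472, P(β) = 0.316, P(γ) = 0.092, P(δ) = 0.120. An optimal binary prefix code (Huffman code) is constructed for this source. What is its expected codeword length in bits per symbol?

Repeatedly combine the two least-probable nodes; the expected code length is the sum of the merged weights.
merge 23/250 + 3/25 → 53/250
merge 53/250 + 79/250 → 66/125
merge 59/125 + 66/125 → 1
L = 53/250 + 66/125 + 1 = 87/50 = 1.74 bits/symbol.

1.74 bits/symbol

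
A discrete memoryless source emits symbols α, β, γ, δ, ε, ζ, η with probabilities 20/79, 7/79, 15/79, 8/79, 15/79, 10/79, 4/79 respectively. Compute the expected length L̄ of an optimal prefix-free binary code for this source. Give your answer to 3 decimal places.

Repeatedly combine the two least-probable nodes; the expected code length is the sum of the merged weights.
merge 4/79 + 7/79 → 11/79
merge 8/79 + 10/79 → 18/79
merge 11/79 + 15/79 → 26/79
merge 15/79 + 18/79 → 33/79
merge 20/79 + 26/79 → 46/79
merge 33/79 + 46/79 → 1
L = 11/79 + 18/79 + 26/79 + 33/79 + 46/79 + 1 = 213/79 ≈ 2.696 bits/symbol.

2.696 bits/symbol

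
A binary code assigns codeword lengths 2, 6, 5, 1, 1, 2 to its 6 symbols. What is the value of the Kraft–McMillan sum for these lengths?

1.546875

With common denominator 2^6 = 64: Σ 2^(−ℓᵢ) = 16/64 + 1/64 + 2/64 + 32/64 + 32/64 + 16/64 = 99/64 = 1.546875.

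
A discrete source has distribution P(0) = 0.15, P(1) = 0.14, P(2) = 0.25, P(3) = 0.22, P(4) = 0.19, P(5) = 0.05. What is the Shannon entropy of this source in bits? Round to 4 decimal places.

H = −Σ pᵢ log₂ pᵢ.
−0.15·log₂(0.15) = 0.4105
−0.14·log₂(0.14) = 0.3971
−0.25·log₂(0.25) = 0.5000
−0.22·log₂(0.22) = 0.4806
−0.19·log₂(0.19) = 0.4552
−0.05·log₂(0.05) = 0.2161
Sum ≈ 2.4596 → 2.4596 bits.

2.4596 bits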